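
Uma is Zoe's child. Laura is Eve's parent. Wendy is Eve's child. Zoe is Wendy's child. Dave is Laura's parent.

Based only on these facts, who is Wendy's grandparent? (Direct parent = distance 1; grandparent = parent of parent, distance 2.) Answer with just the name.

Reconstructing the parent chain from the given facts:
  Dave -> Laura -> Eve -> Wendy -> Zoe -> Uma
(each arrow means 'parent of the next')
Positions in the chain (0 = top):
  position of Dave: 0
  position of Laura: 1
  position of Eve: 2
  position of Wendy: 3
  position of Zoe: 4
  position of Uma: 5

Wendy is at position 3; the grandparent is 2 steps up the chain, i.e. position 1: Laura.

Answer: Laura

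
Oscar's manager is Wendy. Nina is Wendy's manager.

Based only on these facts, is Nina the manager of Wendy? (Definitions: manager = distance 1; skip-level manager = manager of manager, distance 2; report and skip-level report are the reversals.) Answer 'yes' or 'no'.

Reconstructing the manager chain from the given facts:
  Nina -> Wendy -> Oscar
(each arrow means 'manager of the next')
Positions in the chain (0 = top):
  position of Nina: 0
  position of Wendy: 1
  position of Oscar: 2

Nina is at position 0, Wendy is at position 1; signed distance (j - i) = 1.
'manager' requires j - i = 1. Actual distance is 1, so the relation HOLDS.

Answer: yes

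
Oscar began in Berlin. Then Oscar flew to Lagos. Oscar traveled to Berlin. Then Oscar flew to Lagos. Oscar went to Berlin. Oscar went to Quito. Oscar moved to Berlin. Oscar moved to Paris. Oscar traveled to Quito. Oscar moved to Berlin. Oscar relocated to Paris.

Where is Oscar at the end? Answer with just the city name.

Answer: Paris

Derivation:
Tracking Oscar's location:
Start: Oscar is in Berlin.
After move 1: Berlin -> Lagos. Oscar is in Lagos.
After move 2: Lagos -> Berlin. Oscar is in Berlin.
After move 3: Berlin -> Lagos. Oscar is in Lagos.
After move 4: Lagos -> Berlin. Oscar is in Berlin.
After move 5: Berlin -> Quito. Oscar is in Quito.
After move 6: Quito -> Berlin. Oscar is in Berlin.
After move 7: Berlin -> Paris. Oscar is in Paris.
After move 8: Paris -> Quito. Oscar is in Quito.
After move 9: Quito -> Berlin. Oscar is in Berlin.
After move 10: Berlin -> Paris. Oscar is in Paris.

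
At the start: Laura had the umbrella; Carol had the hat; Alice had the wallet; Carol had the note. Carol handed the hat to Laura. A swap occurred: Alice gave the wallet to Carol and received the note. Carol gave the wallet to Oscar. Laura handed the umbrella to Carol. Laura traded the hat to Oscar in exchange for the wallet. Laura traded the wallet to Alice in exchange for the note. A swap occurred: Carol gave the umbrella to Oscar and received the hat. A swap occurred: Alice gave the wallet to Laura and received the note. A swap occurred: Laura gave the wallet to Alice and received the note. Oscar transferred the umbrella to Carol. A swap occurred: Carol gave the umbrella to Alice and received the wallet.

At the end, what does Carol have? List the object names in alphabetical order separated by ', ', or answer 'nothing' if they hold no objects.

Answer: hat, wallet

Derivation:
Tracking all object holders:
Start: umbrella:Laura, hat:Carol, wallet:Alice, note:Carol
Event 1 (give hat: Carol -> Laura). State: umbrella:Laura, hat:Laura, wallet:Alice, note:Carol
Event 2 (swap wallet<->note: now wallet:Carol, note:Alice). State: umbrella:Laura, hat:Laura, wallet:Carol, note:Alice
Event 3 (give wallet: Carol -> Oscar). State: umbrella:Laura, hat:Laura, wallet:Oscar, note:Alice
Event 4 (give umbrella: Laura -> Carol). State: umbrella:Carol, hat:Laura, wallet:Oscar, note:Alice
Event 5 (swap hat<->wallet: now hat:Oscar, wallet:Laura). State: umbrella:Carol, hat:Oscar, wallet:Laura, note:Alice
Event 6 (swap wallet<->note: now wallet:Alice, note:Laura). State: umbrella:Carol, hat:Oscar, wallet:Alice, note:Laura
Event 7 (swap umbrella<->hat: now umbrella:Oscar, hat:Carol). State: umbrella:Oscar, hat:Carol, wallet:Alice, note:Laura
Event 8 (swap wallet<->note: now wallet:Laura, note:Alice). State: umbrella:Oscar, hat:Carol, wallet:Laura, note:Alice
Event 9 (swap wallet<->note: now wallet:Alice, note:Laura). State: umbrella:Oscar, hat:Carol, wallet:Alice, note:Laura
Event 10 (give umbrella: Oscar -> Carol). State: umbrella:Carol, hat:Carol, wallet:Alice, note:Laura
Event 11 (swap umbrella<->wallet: now umbrella:Alice, wallet:Carol). State: umbrella:Alice, hat:Carol, wallet:Carol, note:Laura

Final state: umbrella:Alice, hat:Carol, wallet:Carol, note:Laura
Carol holds: hat, wallet.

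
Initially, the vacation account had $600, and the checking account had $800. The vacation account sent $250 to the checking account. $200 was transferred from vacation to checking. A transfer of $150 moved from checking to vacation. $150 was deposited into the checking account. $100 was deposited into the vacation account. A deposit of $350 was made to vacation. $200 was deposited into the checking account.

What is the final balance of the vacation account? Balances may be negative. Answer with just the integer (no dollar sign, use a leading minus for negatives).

Tracking account balances step by step:
Start: vacation=600, checking=800
Event 1 (transfer 250 vacation -> checking): vacation: 600 - 250 = 350, checking: 800 + 250 = 1050. Balances: vacation=350, checking=1050
Event 2 (transfer 200 vacation -> checking): vacation: 350 - 200 = 150, checking: 1050 + 200 = 1250. Balances: vacation=150, checking=1250
Event 3 (transfer 150 checking -> vacation): checking: 1250 - 150 = 1100, vacation: 150 + 150 = 300. Balances: vacation=300, checking=1100
Event 4 (deposit 150 to checking): checking: 1100 + 150 = 1250. Balances: vacation=300, checking=1250
Event 5 (deposit 100 to vacation): vacation: 300 + 100 = 400. Balances: vacation=400, checking=1250
Event 6 (deposit 350 to vacation): vacation: 400 + 350 = 750. Balances: vacation=750, checking=1250
Event 7 (deposit 200 to checking): checking: 1250 + 200 = 1450. Balances: vacation=750, checking=1450

Final balance of vacation: 750

Answer: 750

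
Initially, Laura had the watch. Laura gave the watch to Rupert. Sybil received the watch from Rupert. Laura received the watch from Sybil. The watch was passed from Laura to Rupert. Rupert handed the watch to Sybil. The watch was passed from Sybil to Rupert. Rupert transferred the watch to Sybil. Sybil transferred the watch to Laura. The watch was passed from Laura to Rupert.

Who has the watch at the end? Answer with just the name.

Tracking the watch through each event:
Start: Laura has the watch.
After event 1: Rupert has the watch.
After event 2: Sybil has the watch.
After event 3: Laura has the watch.
After event 4: Rupert has the watch.
After event 5: Sybil has the watch.
After event 6: Rupert has the watch.
After event 7: Sybil has the watch.
After event 8: Laura has the watch.
After event 9: Rupert has the watch.

Answer: Rupert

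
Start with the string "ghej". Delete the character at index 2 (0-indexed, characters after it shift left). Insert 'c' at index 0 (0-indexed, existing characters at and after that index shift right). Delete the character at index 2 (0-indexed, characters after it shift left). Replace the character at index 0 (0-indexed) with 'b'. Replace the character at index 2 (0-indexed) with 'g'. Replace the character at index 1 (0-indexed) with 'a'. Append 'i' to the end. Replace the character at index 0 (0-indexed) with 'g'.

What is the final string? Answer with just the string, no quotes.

Applying each edit step by step:
Start: "ghej"
Op 1 (delete idx 2 = 'e'): "ghej" -> "ghj"
Op 2 (insert 'c' at idx 0): "ghj" -> "cghj"
Op 3 (delete idx 2 = 'h'): "cghj" -> "cgj"
Op 4 (replace idx 0: 'c' -> 'b'): "cgj" -> "bgj"
Op 5 (replace idx 2: 'j' -> 'g'): "bgj" -> "bgg"
Op 6 (replace idx 1: 'g' -> 'a'): "bgg" -> "bag"
Op 7 (append 'i'): "bag" -> "bagi"
Op 8 (replace idx 0: 'b' -> 'g'): "bagi" -> "gagi"

Answer: gagi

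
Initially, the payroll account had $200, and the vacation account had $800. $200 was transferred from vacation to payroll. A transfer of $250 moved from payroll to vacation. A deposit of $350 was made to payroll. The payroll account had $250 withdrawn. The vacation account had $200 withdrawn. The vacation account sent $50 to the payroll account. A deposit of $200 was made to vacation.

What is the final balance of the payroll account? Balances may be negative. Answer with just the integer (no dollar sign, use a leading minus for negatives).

Tracking account balances step by step:
Start: payroll=200, vacation=800
Event 1 (transfer 200 vacation -> payroll): vacation: 800 - 200 = 600, payroll: 200 + 200 = 400. Balances: payroll=400, vacation=600
Event 2 (transfer 250 payroll -> vacation): payroll: 400 - 250 = 150, vacation: 600 + 250 = 850. Balances: payroll=150, vacation=850
Event 3 (deposit 350 to payroll): payroll: 150 + 350 = 500. Balances: payroll=500, vacation=850
Event 4 (withdraw 250 from payroll): payroll: 500 - 250 = 250. Balances: payroll=250, vacation=850
Event 5 (withdraw 200 from vacation): vacation: 850 - 200 = 650. Balances: payroll=250, vacation=650
Event 6 (transfer 50 vacation -> payroll): vacation: 650 - 50 = 600, payroll: 250 + 50 = 300. Balances: payroll=300, vacation=600
Event 7 (deposit 200 to vacation): vacation: 600 + 200 = 800. Balances: payroll=300, vacation=800

Final balance of payroll: 300

Answer: 300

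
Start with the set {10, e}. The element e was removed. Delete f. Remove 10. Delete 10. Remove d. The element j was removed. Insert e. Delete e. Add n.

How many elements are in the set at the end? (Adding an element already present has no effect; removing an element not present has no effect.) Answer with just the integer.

Answer: 1

Derivation:
Tracking the set through each operation:
Start: {10, e}
Event 1 (remove e): removed. Set: {10}
Event 2 (remove f): not present, no change. Set: {10}
Event 3 (remove 10): removed. Set: {}
Event 4 (remove 10): not present, no change. Set: {}
Event 5 (remove d): not present, no change. Set: {}
Event 6 (remove j): not present, no change. Set: {}
Event 7 (add e): added. Set: {e}
Event 8 (remove e): removed. Set: {}
Event 9 (add n): added. Set: {n}

Final set: {n} (size 1)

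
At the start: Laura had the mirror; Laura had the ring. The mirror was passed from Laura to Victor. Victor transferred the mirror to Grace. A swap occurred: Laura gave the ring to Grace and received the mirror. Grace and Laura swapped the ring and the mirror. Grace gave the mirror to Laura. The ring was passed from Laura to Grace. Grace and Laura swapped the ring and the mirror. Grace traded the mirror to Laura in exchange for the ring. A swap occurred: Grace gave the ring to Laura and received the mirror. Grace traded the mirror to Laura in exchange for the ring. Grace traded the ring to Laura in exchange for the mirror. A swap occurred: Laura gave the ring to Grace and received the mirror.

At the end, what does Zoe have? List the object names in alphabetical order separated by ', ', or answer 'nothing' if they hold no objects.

Answer: nothing

Derivation:
Tracking all object holders:
Start: mirror:Laura, ring:Laura
Event 1 (give mirror: Laura -> Victor). State: mirror:Victor, ring:Laura
Event 2 (give mirror: Victor -> Grace). State: mirror:Grace, ring:Laura
Event 3 (swap ring<->mirror: now ring:Grace, mirror:Laura). State: mirror:Laura, ring:Grace
Event 4 (swap ring<->mirror: now ring:Laura, mirror:Grace). State: mirror:Grace, ring:Laura
Event 5 (give mirror: Grace -> Laura). State: mirror:Laura, ring:Laura
Event 6 (give ring: Laura -> Grace). State: mirror:Laura, ring:Grace
Event 7 (swap ring<->mirror: now ring:Laura, mirror:Grace). State: mirror:Grace, ring:Laura
Event 8 (swap mirror<->ring: now mirror:Laura, ring:Grace). State: mirror:Laura, ring:Grace
Event 9 (swap ring<->mirror: now ring:Laura, mirror:Grace). State: mirror:Grace, ring:Laura
Event 10 (swap mirror<->ring: now mirror:Laura, ring:Grace). State: mirror:Laura, ring:Grace
Event 11 (swap ring<->mirror: now ring:Laura, mirror:Grace). State: mirror:Grace, ring:Laura
Event 12 (swap ring<->mirror: now ring:Grace, mirror:Laura). State: mirror:Laura, ring:Grace

Final state: mirror:Laura, ring:Grace
Zoe holds: (nothing).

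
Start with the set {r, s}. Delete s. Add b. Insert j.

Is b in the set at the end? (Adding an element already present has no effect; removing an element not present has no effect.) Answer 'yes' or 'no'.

Tracking the set through each operation:
Start: {r, s}
Event 1 (remove s): removed. Set: {r}
Event 2 (add b): added. Set: {b, r}
Event 3 (add j): added. Set: {b, j, r}

Final set: {b, j, r} (size 3)
b is in the final set.

Answer: yes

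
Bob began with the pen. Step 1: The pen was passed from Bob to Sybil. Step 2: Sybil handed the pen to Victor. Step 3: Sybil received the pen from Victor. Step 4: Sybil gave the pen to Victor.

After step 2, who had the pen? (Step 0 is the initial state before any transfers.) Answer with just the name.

Answer: Victor

Derivation:
Tracking the pen holder through step 2:
After step 0 (start): Bob
After step 1: Sybil
After step 2: Victor

At step 2, the holder is Victor.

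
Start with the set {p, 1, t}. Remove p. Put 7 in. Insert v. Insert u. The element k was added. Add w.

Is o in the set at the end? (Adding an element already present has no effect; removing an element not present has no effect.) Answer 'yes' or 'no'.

Tracking the set through each operation:
Start: {1, p, t}
Event 1 (remove p): removed. Set: {1, t}
Event 2 (add 7): added. Set: {1, 7, t}
Event 3 (add v): added. Set: {1, 7, t, v}
Event 4 (add u): added. Set: {1, 7, t, u, v}
Event 5 (add k): added. Set: {1, 7, k, t, u, v}
Event 6 (add w): added. Set: {1, 7, k, t, u, v, w}

Final set: {1, 7, k, t, u, v, w} (size 7)
o is NOT in the final set.

Answer: no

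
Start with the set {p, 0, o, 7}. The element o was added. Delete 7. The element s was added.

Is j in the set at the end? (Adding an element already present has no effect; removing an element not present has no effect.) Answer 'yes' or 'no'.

Tracking the set through each operation:
Start: {0, 7, o, p}
Event 1 (add o): already present, no change. Set: {0, 7, o, p}
Event 2 (remove 7): removed. Set: {0, o, p}
Event 3 (add s): added. Set: {0, o, p, s}

Final set: {0, o, p, s} (size 4)
j is NOT in the final set.

Answer: no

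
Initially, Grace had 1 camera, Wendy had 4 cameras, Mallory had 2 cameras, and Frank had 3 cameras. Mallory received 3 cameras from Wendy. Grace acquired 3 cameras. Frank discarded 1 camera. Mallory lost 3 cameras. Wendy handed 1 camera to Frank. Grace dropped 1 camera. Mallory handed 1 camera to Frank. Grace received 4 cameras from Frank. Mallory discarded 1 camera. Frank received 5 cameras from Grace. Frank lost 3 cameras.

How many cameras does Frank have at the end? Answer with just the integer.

Tracking counts step by step:
Start: Grace=1, Wendy=4, Mallory=2, Frank=3
Event 1 (Wendy -> Mallory, 3): Wendy: 4 -> 1, Mallory: 2 -> 5. State: Grace=1, Wendy=1, Mallory=5, Frank=3
Event 2 (Grace +3): Grace: 1 -> 4. State: Grace=4, Wendy=1, Mallory=5, Frank=3
Event 3 (Frank -1): Frank: 3 -> 2. State: Grace=4, Wendy=1, Mallory=5, Frank=2
Event 4 (Mallory -3): Mallory: 5 -> 2. State: Grace=4, Wendy=1, Mallory=2, Frank=2
Event 5 (Wendy -> Frank, 1): Wendy: 1 -> 0, Frank: 2 -> 3. State: Grace=4, Wendy=0, Mallory=2, Frank=3
Event 6 (Grace -1): Grace: 4 -> 3. State: Grace=3, Wendy=0, Mallory=2, Frank=3
Event 7 (Mallory -> Frank, 1): Mallory: 2 -> 1, Frank: 3 -> 4. State: Grace=3, Wendy=0, Mallory=1, Frank=4
Event 8 (Frank -> Grace, 4): Frank: 4 -> 0, Grace: 3 -> 7. State: Grace=7, Wendy=0, Mallory=1, Frank=0
Event 9 (Mallory -1): Mallory: 1 -> 0. State: Grace=7, Wendy=0, Mallory=0, Frank=0
Event 10 (Grace -> Frank, 5): Grace: 7 -> 2, Frank: 0 -> 5. State: Grace=2, Wendy=0, Mallory=0, Frank=5
Event 11 (Frank -3): Frank: 5 -> 2. State: Grace=2, Wendy=0, Mallory=0, Frank=2

Frank's final count: 2

Answer: 2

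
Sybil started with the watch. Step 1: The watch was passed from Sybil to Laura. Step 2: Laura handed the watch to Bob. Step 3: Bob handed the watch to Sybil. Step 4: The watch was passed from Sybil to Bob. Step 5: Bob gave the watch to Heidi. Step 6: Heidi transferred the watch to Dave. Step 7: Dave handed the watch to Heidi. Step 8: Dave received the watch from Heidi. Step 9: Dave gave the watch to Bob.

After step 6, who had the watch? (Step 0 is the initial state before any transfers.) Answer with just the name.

Answer: Dave

Derivation:
Tracking the watch holder through step 6:
After step 0 (start): Sybil
After step 1: Laura
After step 2: Bob
After step 3: Sybil
After step 4: Bob
After step 5: Heidi
After step 6: Dave

At step 6, the holder is Dave.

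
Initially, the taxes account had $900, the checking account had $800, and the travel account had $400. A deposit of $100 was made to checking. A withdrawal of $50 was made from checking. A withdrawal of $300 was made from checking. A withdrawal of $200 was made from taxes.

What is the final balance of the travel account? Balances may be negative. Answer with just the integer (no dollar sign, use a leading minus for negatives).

Answer: 400

Derivation:
Tracking account balances step by step:
Start: taxes=900, checking=800, travel=400
Event 1 (deposit 100 to checking): checking: 800 + 100 = 900. Balances: taxes=900, checking=900, travel=400
Event 2 (withdraw 50 from checking): checking: 900 - 50 = 850. Balances: taxes=900, checking=850, travel=400
Event 3 (withdraw 300 from checking): checking: 850 - 300 = 550. Balances: taxes=900, checking=550, travel=400
Event 4 (withdraw 200 from taxes): taxes: 900 - 200 = 700. Balances: taxes=700, checking=550, travel=400

Final balance of travel: 400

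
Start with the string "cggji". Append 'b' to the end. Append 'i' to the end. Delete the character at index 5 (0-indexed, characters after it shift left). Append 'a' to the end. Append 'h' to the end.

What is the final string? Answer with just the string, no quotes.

Answer: cggjiiah

Derivation:
Applying each edit step by step:
Start: "cggji"
Op 1 (append 'b'): "cggji" -> "cggjib"
Op 2 (append 'i'): "cggjib" -> "cggjibi"
Op 3 (delete idx 5 = 'b'): "cggjibi" -> "cggjii"
Op 4 (append 'a'): "cggjii" -> "cggjiia"
Op 5 (append 'h'): "cggjiia" -> "cggjiiah"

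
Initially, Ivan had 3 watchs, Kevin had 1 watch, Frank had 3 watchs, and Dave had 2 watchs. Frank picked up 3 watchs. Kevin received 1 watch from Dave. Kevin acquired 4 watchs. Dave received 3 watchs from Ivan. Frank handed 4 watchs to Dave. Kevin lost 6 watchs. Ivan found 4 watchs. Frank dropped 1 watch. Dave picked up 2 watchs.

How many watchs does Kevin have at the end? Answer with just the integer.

Tracking counts step by step:
Start: Ivan=3, Kevin=1, Frank=3, Dave=2
Event 1 (Frank +3): Frank: 3 -> 6. State: Ivan=3, Kevin=1, Frank=6, Dave=2
Event 2 (Dave -> Kevin, 1): Dave: 2 -> 1, Kevin: 1 -> 2. State: Ivan=3, Kevin=2, Frank=6, Dave=1
Event 3 (Kevin +4): Kevin: 2 -> 6. State: Ivan=3, Kevin=6, Frank=6, Dave=1
Event 4 (Ivan -> Dave, 3): Ivan: 3 -> 0, Dave: 1 -> 4. State: Ivan=0, Kevin=6, Frank=6, Dave=4
Event 5 (Frank -> Dave, 4): Frank: 6 -> 2, Dave: 4 -> 8. State: Ivan=0, Kevin=6, Frank=2, Dave=8
Event 6 (Kevin -6): Kevin: 6 -> 0. State: Ivan=0, Kevin=0, Frank=2, Dave=8
Event 7 (Ivan +4): Ivan: 0 -> 4. State: Ivan=4, Kevin=0, Frank=2, Dave=8
Event 8 (Frank -1): Frank: 2 -> 1. State: Ivan=4, Kevin=0, Frank=1, Dave=8
Event 9 (Dave +2): Dave: 8 -> 10. State: Ivan=4, Kevin=0, Frank=1, Dave=10

Kevin's final count: 0

Answer: 0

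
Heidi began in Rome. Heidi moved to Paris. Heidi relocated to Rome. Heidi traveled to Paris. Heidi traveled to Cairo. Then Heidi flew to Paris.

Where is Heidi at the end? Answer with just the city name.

Tracking Heidi's location:
Start: Heidi is in Rome.
After move 1: Rome -> Paris. Heidi is in Paris.
After move 2: Paris -> Rome. Heidi is in Rome.
After move 3: Rome -> Paris. Heidi is in Paris.
After move 4: Paris -> Cairo. Heidi is in Cairo.
After move 5: Cairo -> Paris. Heidi is in Paris.

Answer: Paris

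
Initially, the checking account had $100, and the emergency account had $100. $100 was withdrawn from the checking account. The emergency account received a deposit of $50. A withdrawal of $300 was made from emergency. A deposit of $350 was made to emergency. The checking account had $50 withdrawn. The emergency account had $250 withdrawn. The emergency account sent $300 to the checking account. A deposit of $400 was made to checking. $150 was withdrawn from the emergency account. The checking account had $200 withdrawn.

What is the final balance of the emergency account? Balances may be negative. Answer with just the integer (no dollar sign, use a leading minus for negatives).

Answer: -500

Derivation:
Tracking account balances step by step:
Start: checking=100, emergency=100
Event 1 (withdraw 100 from checking): checking: 100 - 100 = 0. Balances: checking=0, emergency=100
Event 2 (deposit 50 to emergency): emergency: 100 + 50 = 150. Balances: checking=0, emergency=150
Event 3 (withdraw 300 from emergency): emergency: 150 - 300 = -150. Balances: checking=0, emergency=-150
Event 4 (deposit 350 to emergency): emergency: -150 + 350 = 200. Balances: checking=0, emergency=200
Event 5 (withdraw 50 from checking): checking: 0 - 50 = -50. Balances: checking=-50, emergency=200
Event 6 (withdraw 250 from emergency): emergency: 200 - 250 = -50. Balances: checking=-50, emergency=-50
Event 7 (transfer 300 emergency -> checking): emergency: -50 - 300 = -350, checking: -50 + 300 = 250. Balances: checking=250, emergency=-350
Event 8 (deposit 400 to checking): checking: 250 + 400 = 650. Balances: checking=650, emergency=-350
Event 9 (withdraw 150 from emergency): emergency: -350 - 150 = -500. Balances: checking=650, emergency=-500
Event 10 (withdraw 200 from checking): checking: 650 - 200 = 450. Balances: checking=450, emergency=-500

Final balance of emergency: -500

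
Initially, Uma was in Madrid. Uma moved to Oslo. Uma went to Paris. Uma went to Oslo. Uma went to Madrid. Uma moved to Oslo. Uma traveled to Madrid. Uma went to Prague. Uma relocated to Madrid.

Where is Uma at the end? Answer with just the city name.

Tracking Uma's location:
Start: Uma is in Madrid.
After move 1: Madrid -> Oslo. Uma is in Oslo.
After move 2: Oslo -> Paris. Uma is in Paris.
After move 3: Paris -> Oslo. Uma is in Oslo.
After move 4: Oslo -> Madrid. Uma is in Madrid.
After move 5: Madrid -> Oslo. Uma is in Oslo.
After move 6: Oslo -> Madrid. Uma is in Madrid.
After move 7: Madrid -> Prague. Uma is in Prague.
After move 8: Prague -> Madrid. Uma is in Madrid.

Answer: Madrid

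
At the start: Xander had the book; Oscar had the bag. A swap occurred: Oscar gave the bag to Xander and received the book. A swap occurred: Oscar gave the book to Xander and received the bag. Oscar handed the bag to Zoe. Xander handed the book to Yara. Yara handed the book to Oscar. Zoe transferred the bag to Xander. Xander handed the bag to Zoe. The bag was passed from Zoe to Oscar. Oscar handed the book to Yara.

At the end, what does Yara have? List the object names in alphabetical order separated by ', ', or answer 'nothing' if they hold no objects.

Answer: book

Derivation:
Tracking all object holders:
Start: book:Xander, bag:Oscar
Event 1 (swap bag<->book: now bag:Xander, book:Oscar). State: book:Oscar, bag:Xander
Event 2 (swap book<->bag: now book:Xander, bag:Oscar). State: book:Xander, bag:Oscar
Event 3 (give bag: Oscar -> Zoe). State: book:Xander, bag:Zoe
Event 4 (give book: Xander -> Yara). State: book:Yara, bag:Zoe
Event 5 (give book: Yara -> Oscar). State: book:Oscar, bag:Zoe
Event 6 (give bag: Zoe -> Xander). State: book:Oscar, bag:Xander
Event 7 (give bag: Xander -> Zoe). State: book:Oscar, bag:Zoe
Event 8 (give bag: Zoe -> Oscar). State: book:Oscar, bag:Oscar
Event 9 (give book: Oscar -> Yara). State: book:Yara, bag:Oscar

Final state: book:Yara, bag:Oscar
Yara holds: book.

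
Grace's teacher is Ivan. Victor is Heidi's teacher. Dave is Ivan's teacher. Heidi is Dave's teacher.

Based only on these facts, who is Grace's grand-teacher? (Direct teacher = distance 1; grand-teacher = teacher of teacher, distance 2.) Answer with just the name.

Answer: Dave

Derivation:
Reconstructing the teacher chain from the given facts:
  Victor -> Heidi -> Dave -> Ivan -> Grace
(each arrow means 'teacher of the next')
Positions in the chain (0 = top):
  position of Victor: 0
  position of Heidi: 1
  position of Dave: 2
  position of Ivan: 3
  position of Grace: 4

Grace is at position 4; the grand-teacher is 2 steps up the chain, i.e. position 2: Dave.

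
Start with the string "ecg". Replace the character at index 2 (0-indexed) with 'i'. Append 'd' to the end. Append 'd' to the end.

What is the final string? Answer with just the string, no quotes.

Applying each edit step by step:
Start: "ecg"
Op 1 (replace idx 2: 'g' -> 'i'): "ecg" -> "eci"
Op 2 (append 'd'): "eci" -> "ecid"
Op 3 (append 'd'): "ecid" -> "ecidd"

Answer: ecidd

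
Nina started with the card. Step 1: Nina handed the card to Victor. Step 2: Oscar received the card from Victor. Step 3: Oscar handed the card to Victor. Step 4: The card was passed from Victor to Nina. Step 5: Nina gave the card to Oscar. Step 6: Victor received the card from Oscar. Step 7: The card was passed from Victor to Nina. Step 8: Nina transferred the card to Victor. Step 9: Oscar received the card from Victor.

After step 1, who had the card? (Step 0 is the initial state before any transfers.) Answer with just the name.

Tracking the card holder through step 1:
After step 0 (start): Nina
After step 1: Victor

At step 1, the holder is Victor.

Answer: Victor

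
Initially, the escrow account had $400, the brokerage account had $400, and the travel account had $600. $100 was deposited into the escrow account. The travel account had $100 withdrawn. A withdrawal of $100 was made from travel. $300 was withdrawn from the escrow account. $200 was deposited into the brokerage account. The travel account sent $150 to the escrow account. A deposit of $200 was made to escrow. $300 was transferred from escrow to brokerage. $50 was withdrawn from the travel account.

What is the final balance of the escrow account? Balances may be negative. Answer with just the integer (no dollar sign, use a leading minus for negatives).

Tracking account balances step by step:
Start: escrow=400, brokerage=400, travel=600
Event 1 (deposit 100 to escrow): escrow: 400 + 100 = 500. Balances: escrow=500, brokerage=400, travel=600
Event 2 (withdraw 100 from travel): travel: 600 - 100 = 500. Balances: escrow=500, brokerage=400, travel=500
Event 3 (withdraw 100 from travel): travel: 500 - 100 = 400. Balances: escrow=500, brokerage=400, travel=400
Event 4 (withdraw 300 from escrow): escrow: 500 - 300 = 200. Balances: escrow=200, brokerage=400, travel=400
Event 5 (deposit 200 to brokerage): brokerage: 400 + 200 = 600. Balances: escrow=200, brokerage=600, travel=400
Event 6 (transfer 150 travel -> escrow): travel: 400 - 150 = 250, escrow: 200 + 150 = 350. Balances: escrow=350, brokerage=600, travel=250
Event 7 (deposit 200 to escrow): escrow: 350 + 200 = 550. Balances: escrow=550, brokerage=600, travel=250
Event 8 (transfer 300 escrow -> brokerage): escrow: 550 - 300 = 250, brokerage: 600 + 300 = 900. Balances: escrow=250, brokerage=900, travel=250
Event 9 (withdraw 50 from travel): travel: 250 - 50 = 200. Balances: escrow=250, brokerage=900, travel=200

Final balance of escrow: 250

Answer: 250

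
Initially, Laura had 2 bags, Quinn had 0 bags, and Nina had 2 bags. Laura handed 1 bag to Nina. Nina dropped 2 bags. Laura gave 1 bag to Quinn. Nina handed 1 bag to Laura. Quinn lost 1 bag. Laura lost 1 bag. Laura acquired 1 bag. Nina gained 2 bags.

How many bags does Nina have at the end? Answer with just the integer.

Tracking counts step by step:
Start: Laura=2, Quinn=0, Nina=2
Event 1 (Laura -> Nina, 1): Laura: 2 -> 1, Nina: 2 -> 3. State: Laura=1, Quinn=0, Nina=3
Event 2 (Nina -2): Nina: 3 -> 1. State: Laura=1, Quinn=0, Nina=1
Event 3 (Laura -> Quinn, 1): Laura: 1 -> 0, Quinn: 0 -> 1. State: Laura=0, Quinn=1, Nina=1
Event 4 (Nina -> Laura, 1): Nina: 1 -> 0, Laura: 0 -> 1. State: Laura=1, Quinn=1, Nina=0
Event 5 (Quinn -1): Quinn: 1 -> 0. State: Laura=1, Quinn=0, Nina=0
Event 6 (Laura -1): Laura: 1 -> 0. State: Laura=0, Quinn=0, Nina=0
Event 7 (Laura +1): Laura: 0 -> 1. State: Laura=1, Quinn=0, Nina=0
Event 8 (Nina +2): Nina: 0 -> 2. State: Laura=1, Quinn=0, Nina=2

Nina's final count: 2

Answer: 2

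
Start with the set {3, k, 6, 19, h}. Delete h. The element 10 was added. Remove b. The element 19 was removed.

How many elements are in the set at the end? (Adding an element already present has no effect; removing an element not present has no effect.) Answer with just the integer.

Answer: 4

Derivation:
Tracking the set through each operation:
Start: {19, 3, 6, h, k}
Event 1 (remove h): removed. Set: {19, 3, 6, k}
Event 2 (add 10): added. Set: {10, 19, 3, 6, k}
Event 3 (remove b): not present, no change. Set: {10, 19, 3, 6, k}
Event 4 (remove 19): removed. Set: {10, 3, 6, k}

Final set: {10, 3, 6, k} (size 4)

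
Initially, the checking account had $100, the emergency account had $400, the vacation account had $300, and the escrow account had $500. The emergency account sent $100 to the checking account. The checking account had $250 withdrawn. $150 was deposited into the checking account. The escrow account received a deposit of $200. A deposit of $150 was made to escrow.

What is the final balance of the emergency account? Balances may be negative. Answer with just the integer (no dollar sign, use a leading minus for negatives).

Answer: 300

Derivation:
Tracking account balances step by step:
Start: checking=100, emergency=400, vacation=300, escrow=500
Event 1 (transfer 100 emergency -> checking): emergency: 400 - 100 = 300, checking: 100 + 100 = 200. Balances: checking=200, emergency=300, vacation=300, escrow=500
Event 2 (withdraw 250 from checking): checking: 200 - 250 = -50. Balances: checking=-50, emergency=300, vacation=300, escrow=500
Event 3 (deposit 150 to checking): checking: -50 + 150 = 100. Balances: checking=100, emergency=300, vacation=300, escrow=500
Event 4 (deposit 200 to escrow): escrow: 500 + 200 = 700. Balances: checking=100, emergency=300, vacation=300, escrow=700
Event 5 (deposit 150 to escrow): escrow: 700 + 150 = 850. Balances: checking=100, emergency=300, vacation=300, escrow=850

Final balance of emergency: 300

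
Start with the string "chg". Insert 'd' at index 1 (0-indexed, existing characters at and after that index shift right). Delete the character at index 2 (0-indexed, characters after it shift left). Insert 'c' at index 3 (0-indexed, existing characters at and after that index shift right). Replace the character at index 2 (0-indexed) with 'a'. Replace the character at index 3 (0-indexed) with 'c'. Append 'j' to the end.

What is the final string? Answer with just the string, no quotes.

Answer: cdacj

Derivation:
Applying each edit step by step:
Start: "chg"
Op 1 (insert 'd' at idx 1): "chg" -> "cdhg"
Op 2 (delete idx 2 = 'h'): "cdhg" -> "cdg"
Op 3 (insert 'c' at idx 3): "cdg" -> "cdgc"
Op 4 (replace idx 2: 'g' -> 'a'): "cdgc" -> "cdac"
Op 5 (replace idx 3: 'c' -> 'c'): "cdac" -> "cdac"
Op 6 (append 'j'): "cdac" -> "cdacj"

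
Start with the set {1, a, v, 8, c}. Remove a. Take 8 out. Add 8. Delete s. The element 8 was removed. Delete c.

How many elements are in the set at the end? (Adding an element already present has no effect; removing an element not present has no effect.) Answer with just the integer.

Answer: 2

Derivation:
Tracking the set through each operation:
Start: {1, 8, a, c, v}
Event 1 (remove a): removed. Set: {1, 8, c, v}
Event 2 (remove 8): removed. Set: {1, c, v}
Event 3 (add 8): added. Set: {1, 8, c, v}
Event 4 (remove s): not present, no change. Set: {1, 8, c, v}
Event 5 (remove 8): removed. Set: {1, c, v}
Event 6 (remove c): removed. Set: {1, v}

Final set: {1, v} (size 2)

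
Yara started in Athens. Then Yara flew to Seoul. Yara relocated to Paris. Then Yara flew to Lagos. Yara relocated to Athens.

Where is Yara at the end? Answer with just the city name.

Tracking Yara's location:
Start: Yara is in Athens.
After move 1: Athens -> Seoul. Yara is in Seoul.
After move 2: Seoul -> Paris. Yara is in Paris.
After move 3: Paris -> Lagos. Yara is in Lagos.
After move 4: Lagos -> Athens. Yara is in Athens.

Answer: Athens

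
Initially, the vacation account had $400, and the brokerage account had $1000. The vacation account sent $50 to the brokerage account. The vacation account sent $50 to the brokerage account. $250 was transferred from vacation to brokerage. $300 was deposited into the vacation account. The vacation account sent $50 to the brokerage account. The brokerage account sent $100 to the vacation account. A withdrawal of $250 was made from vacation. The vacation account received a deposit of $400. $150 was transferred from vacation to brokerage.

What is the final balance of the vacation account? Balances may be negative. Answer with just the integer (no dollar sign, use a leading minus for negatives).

Answer: 400

Derivation:
Tracking account balances step by step:
Start: vacation=400, brokerage=1000
Event 1 (transfer 50 vacation -> brokerage): vacation: 400 - 50 = 350, brokerage: 1000 + 50 = 1050. Balances: vacation=350, brokerage=1050
Event 2 (transfer 50 vacation -> brokerage): vacation: 350 - 50 = 300, brokerage: 1050 + 50 = 1100. Balances: vacation=300, brokerage=1100
Event 3 (transfer 250 vacation -> brokerage): vacation: 300 - 250 = 50, brokerage: 1100 + 250 = 1350. Balances: vacation=50, brokerage=1350
Event 4 (deposit 300 to vacation): vacation: 50 + 300 = 350. Balances: vacation=350, brokerage=1350
Event 5 (transfer 50 vacation -> brokerage): vacation: 350 - 50 = 300, brokerage: 1350 + 50 = 1400. Balances: vacation=300, brokerage=1400
Event 6 (transfer 100 brokerage -> vacation): brokerage: 1400 - 100 = 1300, vacation: 300 + 100 = 400. Balances: vacation=400, brokerage=1300
Event 7 (withdraw 250 from vacation): vacation: 400 - 250 = 150. Balances: vacation=150, brokerage=1300
Event 8 (deposit 400 to vacation): vacation: 150 + 400 = 550. Balances: vacation=550, brokerage=1300
Event 9 (transfer 150 vacation -> brokerage): vacation: 550 - 150 = 400, brokerage: 1300 + 150 = 1450. Balances: vacation=400, brokerage=1450

Final balance of vacation: 400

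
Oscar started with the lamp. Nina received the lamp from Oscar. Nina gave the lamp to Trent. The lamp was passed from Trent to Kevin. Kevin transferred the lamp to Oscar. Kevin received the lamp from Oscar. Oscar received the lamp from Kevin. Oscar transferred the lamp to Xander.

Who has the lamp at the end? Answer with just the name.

Answer: Xander

Derivation:
Tracking the lamp through each event:
Start: Oscar has the lamp.
After event 1: Nina has the lamp.
After event 2: Trent has the lamp.
After event 3: Kevin has the lamp.
After event 4: Oscar has the lamp.
After event 5: Kevin has the lamp.
After event 6: Oscar has the lamp.
After event 7: Xander has the lamp.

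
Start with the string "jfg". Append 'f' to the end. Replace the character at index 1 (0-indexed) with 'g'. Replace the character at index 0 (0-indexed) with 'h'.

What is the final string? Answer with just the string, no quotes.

Applying each edit step by step:
Start: "jfg"
Op 1 (append 'f'): "jfg" -> "jfgf"
Op 2 (replace idx 1: 'f' -> 'g'): "jfgf" -> "jggf"
Op 3 (replace idx 0: 'j' -> 'h'): "jggf" -> "hggf"

Answer: hggf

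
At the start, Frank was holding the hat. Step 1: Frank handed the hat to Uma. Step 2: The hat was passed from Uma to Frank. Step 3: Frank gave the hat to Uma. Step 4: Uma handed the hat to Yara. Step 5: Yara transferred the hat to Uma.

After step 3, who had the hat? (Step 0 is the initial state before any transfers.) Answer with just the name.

Tracking the hat holder through step 3:
After step 0 (start): Frank
After step 1: Uma
After step 2: Frank
After step 3: Uma

At step 3, the holder is Uma.

Answer: Uma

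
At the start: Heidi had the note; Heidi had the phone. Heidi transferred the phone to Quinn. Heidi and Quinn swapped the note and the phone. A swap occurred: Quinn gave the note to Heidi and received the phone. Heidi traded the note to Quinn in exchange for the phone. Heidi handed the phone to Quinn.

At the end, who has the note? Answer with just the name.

Answer: Quinn

Derivation:
Tracking all object holders:
Start: note:Heidi, phone:Heidi
Event 1 (give phone: Heidi -> Quinn). State: note:Heidi, phone:Quinn
Event 2 (swap note<->phone: now note:Quinn, phone:Heidi). State: note:Quinn, phone:Heidi
Event 3 (swap note<->phone: now note:Heidi, phone:Quinn). State: note:Heidi, phone:Quinn
Event 4 (swap note<->phone: now note:Quinn, phone:Heidi). State: note:Quinn, phone:Heidi
Event 5 (give phone: Heidi -> Quinn). State: note:Quinn, phone:Quinn

Final state: note:Quinn, phone:Quinn
The note is held by Quinn.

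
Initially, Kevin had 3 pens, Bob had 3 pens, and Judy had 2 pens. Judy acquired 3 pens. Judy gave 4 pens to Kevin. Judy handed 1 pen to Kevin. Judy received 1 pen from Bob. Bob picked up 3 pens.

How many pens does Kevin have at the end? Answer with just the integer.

Tracking counts step by step:
Start: Kevin=3, Bob=3, Judy=2
Event 1 (Judy +3): Judy: 2 -> 5. State: Kevin=3, Bob=3, Judy=5
Event 2 (Judy -> Kevin, 4): Judy: 5 -> 1, Kevin: 3 -> 7. State: Kevin=7, Bob=3, Judy=1
Event 3 (Judy -> Kevin, 1): Judy: 1 -> 0, Kevin: 7 -> 8. State: Kevin=8, Bob=3, Judy=0
Event 4 (Bob -> Judy, 1): Bob: 3 -> 2, Judy: 0 -> 1. State: Kevin=8, Bob=2, Judy=1
Event 5 (Bob +3): Bob: 2 -> 5. State: Kevin=8, Bob=5, Judy=1

Kevin's final count: 8

Answer: 8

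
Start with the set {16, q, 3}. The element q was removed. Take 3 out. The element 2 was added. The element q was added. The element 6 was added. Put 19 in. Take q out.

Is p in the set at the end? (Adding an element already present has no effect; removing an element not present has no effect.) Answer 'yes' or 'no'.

Answer: no

Derivation:
Tracking the set through each operation:
Start: {16, 3, q}
Event 1 (remove q): removed. Set: {16, 3}
Event 2 (remove 3): removed. Set: {16}
Event 3 (add 2): added. Set: {16, 2}
Event 4 (add q): added. Set: {16, 2, q}
Event 5 (add 6): added. Set: {16, 2, 6, q}
Event 6 (add 19): added. Set: {16, 19, 2, 6, q}
Event 7 (remove q): removed. Set: {16, 19, 2, 6}

Final set: {16, 19, 2, 6} (size 4)
p is NOT in the final set.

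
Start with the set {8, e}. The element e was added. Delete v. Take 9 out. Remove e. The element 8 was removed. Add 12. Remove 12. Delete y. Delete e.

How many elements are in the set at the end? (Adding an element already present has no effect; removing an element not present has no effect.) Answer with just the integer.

Answer: 0

Derivation:
Tracking the set through each operation:
Start: {8, e}
Event 1 (add e): already present, no change. Set: {8, e}
Event 2 (remove v): not present, no change. Set: {8, e}
Event 3 (remove 9): not present, no change. Set: {8, e}
Event 4 (remove e): removed. Set: {8}
Event 5 (remove 8): removed. Set: {}
Event 6 (add 12): added. Set: {12}
Event 7 (remove 12): removed. Set: {}
Event 8 (remove y): not present, no change. Set: {}
Event 9 (remove e): not present, no change. Set: {}

Final set: {} (size 0)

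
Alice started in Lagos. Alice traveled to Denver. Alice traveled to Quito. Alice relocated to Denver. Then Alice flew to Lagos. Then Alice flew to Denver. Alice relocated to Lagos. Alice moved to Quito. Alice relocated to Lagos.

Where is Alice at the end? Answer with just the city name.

Tracking Alice's location:
Start: Alice is in Lagos.
After move 1: Lagos -> Denver. Alice is in Denver.
After move 2: Denver -> Quito. Alice is in Quito.
After move 3: Quito -> Denver. Alice is in Denver.
After move 4: Denver -> Lagos. Alice is in Lagos.
After move 5: Lagos -> Denver. Alice is in Denver.
After move 6: Denver -> Lagos. Alice is in Lagos.
After move 7: Lagos -> Quito. Alice is in Quito.
After move 8: Quito -> Lagos. Alice is in Lagos.

Answer: Lagos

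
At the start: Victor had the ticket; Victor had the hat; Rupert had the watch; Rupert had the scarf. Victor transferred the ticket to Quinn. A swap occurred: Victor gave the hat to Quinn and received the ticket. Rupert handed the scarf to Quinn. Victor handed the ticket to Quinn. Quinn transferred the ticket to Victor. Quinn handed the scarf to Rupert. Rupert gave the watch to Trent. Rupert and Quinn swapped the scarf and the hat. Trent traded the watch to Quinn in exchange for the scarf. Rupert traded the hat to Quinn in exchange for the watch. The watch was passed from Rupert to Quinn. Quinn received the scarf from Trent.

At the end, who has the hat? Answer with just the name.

Tracking all object holders:
Start: ticket:Victor, hat:Victor, watch:Rupert, scarf:Rupert
Event 1 (give ticket: Victor -> Quinn). State: ticket:Quinn, hat:Victor, watch:Rupert, scarf:Rupert
Event 2 (swap hat<->ticket: now hat:Quinn, ticket:Victor). State: ticket:Victor, hat:Quinn, watch:Rupert, scarf:Rupert
Event 3 (give scarf: Rupert -> Quinn). State: ticket:Victor, hat:Quinn, watch:Rupert, scarf:Quinn
Event 4 (give ticket: Victor -> Quinn). State: ticket:Quinn, hat:Quinn, watch:Rupert, scarf:Quinn
Event 5 (give ticket: Quinn -> Victor). State: ticket:Victor, hat:Quinn, watch:Rupert, scarf:Quinn
Event 6 (give scarf: Quinn -> Rupert). State: ticket:Victor, hat:Quinn, watch:Rupert, scarf:Rupert
Event 7 (give watch: Rupert -> Trent). State: ticket:Victor, hat:Quinn, watch:Trent, scarf:Rupert
Event 8 (swap scarf<->hat: now scarf:Quinn, hat:Rupert). State: ticket:Victor, hat:Rupert, watch:Trent, scarf:Quinn
Event 9 (swap watch<->scarf: now watch:Quinn, scarf:Trent). State: ticket:Victor, hat:Rupert, watch:Quinn, scarf:Trent
Event 10 (swap hat<->watch: now hat:Quinn, watch:Rupert). State: ticket:Victor, hat:Quinn, watch:Rupert, scarf:Trent
Event 11 (give watch: Rupert -> Quinn). State: ticket:Victor, hat:Quinn, watch:Quinn, scarf:Trent
Event 12 (give scarf: Trent -> Quinn). State: ticket:Victor, hat:Quinn, watch:Quinn, scarf:Quinn

Final state: ticket:Victor, hat:Quinn, watch:Quinn, scarf:Quinn
The hat is held by Quinn.

Answer: Quinn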